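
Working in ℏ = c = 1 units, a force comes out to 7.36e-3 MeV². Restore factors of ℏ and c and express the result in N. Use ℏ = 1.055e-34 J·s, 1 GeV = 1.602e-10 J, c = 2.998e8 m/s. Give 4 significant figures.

5.972e-3 N

Force is [E]/[L] = [E]²/(ℏc); restore (ℏc)⁻¹.
1 GeV² → 1/(ℏc) × (1 GeV in J)² = 8.114e5 N.
Convert the energy scale: 7.36e-3 MeV² = 7.36e-9 GeV².
Result: 7.36e-9 × 8.114e5 = 5.972e-3 N.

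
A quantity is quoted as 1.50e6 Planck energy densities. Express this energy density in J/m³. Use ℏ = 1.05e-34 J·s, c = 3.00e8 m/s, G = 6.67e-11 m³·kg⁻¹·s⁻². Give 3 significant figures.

7.02e119 J/m³

One Planck energy density: u_P = c⁷/(ℏG²) = 4.68e113 J/m³.
1.50e6 × 4.68e113 J/m³ = 7.02e119 J/m³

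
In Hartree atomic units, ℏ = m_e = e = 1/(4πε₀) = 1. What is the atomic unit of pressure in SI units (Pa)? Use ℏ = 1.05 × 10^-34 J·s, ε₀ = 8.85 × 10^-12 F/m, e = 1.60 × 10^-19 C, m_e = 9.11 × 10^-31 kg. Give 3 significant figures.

3.01 × 10^13 Pa

From ℏ = m_e = e = 1/(4πε₀) = 1 the pressure scale is P_au = E_h/a₀³ = m_e⁴e¹⁰/((4πε₀)⁵ℏ⁸).
E_h = 4.38 × 10^-18 J
a₀ = 5.26 × 10^-11 m
E_h/a₀³ = 3.01 × 10^13 Pa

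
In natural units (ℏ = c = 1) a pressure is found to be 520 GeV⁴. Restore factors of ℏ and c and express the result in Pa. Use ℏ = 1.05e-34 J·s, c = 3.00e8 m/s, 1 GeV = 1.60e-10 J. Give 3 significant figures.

1.09e40 Pa

Pressure is [E]/[L]³ = [E]⁴/(ℏc)³.
1 GeV⁴ → 1/(ℏc)³ × (1 GeV in J)⁴ = 2.10e37 Pa.
Result: 520 × 2.10e37 = 1.09e40 Pa.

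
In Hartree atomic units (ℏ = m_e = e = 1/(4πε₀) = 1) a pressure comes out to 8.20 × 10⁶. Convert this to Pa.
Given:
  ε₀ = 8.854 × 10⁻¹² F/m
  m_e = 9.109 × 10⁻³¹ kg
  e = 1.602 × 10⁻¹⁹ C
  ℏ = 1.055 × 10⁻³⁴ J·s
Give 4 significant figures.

One atomic unit of pressure: P_au = E_h/a₀³ = m_e⁴e¹⁰/((4πε₀)⁵ℏ⁸) = 2.929 × 10¹³ Pa.
8.20 × 10⁶ × 2.929 × 10¹³ Pa = 2.402 × 10²⁰ Pa

2.402 × 10²⁰ Pa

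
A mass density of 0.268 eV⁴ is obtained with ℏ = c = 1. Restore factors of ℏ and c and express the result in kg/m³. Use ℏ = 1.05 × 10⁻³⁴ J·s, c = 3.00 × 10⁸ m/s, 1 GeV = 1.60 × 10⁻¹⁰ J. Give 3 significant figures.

6.24 × 10⁻¹⁷ kg/m³

Mass density is [E]/(c²[L]³) = [E]⁴/(ℏ³c⁵).
1 GeV⁴ → 1/(ℏ³c⁵) × (1 GeV in J)⁴ = 2.33 × 10²⁰ kg/m³.
Convert the energy scale: 0.268 eV⁴ = 2.68 × 10⁻³⁷ GeV⁴.
Result: 2.68 × 10⁻³⁷ × 2.33 × 10²⁰ = 6.24 × 10⁻¹⁷ kg/m³.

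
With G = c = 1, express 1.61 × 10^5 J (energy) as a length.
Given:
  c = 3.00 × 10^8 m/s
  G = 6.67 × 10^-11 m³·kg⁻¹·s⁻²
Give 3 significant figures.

1.33 × 10^-39 m

Energy → length via G/c⁴.
1.61 × 10^5 J × (G/c⁴) = 1.33 × 10^-39 m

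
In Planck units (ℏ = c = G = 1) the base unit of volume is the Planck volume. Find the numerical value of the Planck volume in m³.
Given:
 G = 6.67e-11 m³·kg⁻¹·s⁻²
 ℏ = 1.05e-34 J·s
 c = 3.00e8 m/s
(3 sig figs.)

4.18e-105 m³

V_P = (ℏG/c³)^(3/2)
  = √(1.75e-209)
  = 4.18e-105 m³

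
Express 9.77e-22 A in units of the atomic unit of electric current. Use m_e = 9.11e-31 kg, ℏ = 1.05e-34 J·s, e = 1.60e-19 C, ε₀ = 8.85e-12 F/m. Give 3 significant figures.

1.46e-19

atomic unit of electric current: I_au = e E_h/ℏ = m_e e⁵/((4πε₀)²ℏ³) = 6.67e-3 A.
9.77e-22 / 6.67e-3 = 1.46e-19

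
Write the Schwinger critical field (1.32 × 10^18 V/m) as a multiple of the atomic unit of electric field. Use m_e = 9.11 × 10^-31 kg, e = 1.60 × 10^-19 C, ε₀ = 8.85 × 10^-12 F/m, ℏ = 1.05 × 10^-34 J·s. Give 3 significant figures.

atomic unit of electric field: E_au = E_h/(e a₀) = m_e²e⁵/((4πε₀)³ℏ⁴) = 5.20 × 10^11 V/m.
1.32 × 10^18 / 5.20 × 10^11 = 2.54 × 10^6

2.54 × 10^6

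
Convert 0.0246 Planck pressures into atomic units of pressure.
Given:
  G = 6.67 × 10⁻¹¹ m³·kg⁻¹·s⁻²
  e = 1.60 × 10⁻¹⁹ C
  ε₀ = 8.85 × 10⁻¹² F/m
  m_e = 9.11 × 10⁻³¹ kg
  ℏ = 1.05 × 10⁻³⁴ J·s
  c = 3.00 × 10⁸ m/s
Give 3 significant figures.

Planck pressure: p_P = c⁷/(ℏG²) = 4.68 × 10¹¹³ Pa
atomic unit of pressure: P_au = E_h/a₀³ = m_e⁴e¹⁰/((4πε₀)⁵ℏ⁸) = 3.01 × 10¹³ Pa
0.0246 × 4.68 × 10¹¹³ / 3.01 × 10¹³ = 3.82 × 10⁹⁸

3.82 × 10⁹⁸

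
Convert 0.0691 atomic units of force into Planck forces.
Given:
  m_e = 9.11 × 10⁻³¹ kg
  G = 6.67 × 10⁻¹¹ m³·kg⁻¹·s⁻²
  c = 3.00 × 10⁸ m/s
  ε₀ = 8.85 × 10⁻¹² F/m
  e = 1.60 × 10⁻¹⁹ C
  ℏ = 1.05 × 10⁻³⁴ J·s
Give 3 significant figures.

atomic unit of force: F_au = E_h/a₀ = m_e²e⁶/((4πε₀)³ℏ⁴) = 8.33 × 10⁻⁸ N
Planck force: F_P = c⁴/G = 1.21 × 10⁴⁴ N
0.0691 × 8.33 × 10⁻⁸ / 1.21 × 10⁴⁴ = 4.74 × 10⁻⁵³

4.74 × 10⁻⁵³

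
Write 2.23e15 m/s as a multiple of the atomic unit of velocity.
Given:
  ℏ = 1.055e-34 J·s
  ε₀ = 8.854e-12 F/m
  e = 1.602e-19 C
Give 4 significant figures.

atomic unit of velocity: v_au = e²/(4πε₀ℏ) = 2.186e6 m/s.
2.23e15 / 2.186e6 = 1.020e9

1.020e9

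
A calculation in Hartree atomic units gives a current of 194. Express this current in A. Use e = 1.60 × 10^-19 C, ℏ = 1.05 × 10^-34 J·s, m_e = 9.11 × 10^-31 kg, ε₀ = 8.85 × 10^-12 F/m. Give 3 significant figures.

1.29 A

One atomic unit of electric current: I_au = e E_h/ℏ = m_e e⁵/((4πε₀)²ℏ³) = 6.67 × 10^-3 A.
194 × 6.67 × 10^-3 A = 1.29 A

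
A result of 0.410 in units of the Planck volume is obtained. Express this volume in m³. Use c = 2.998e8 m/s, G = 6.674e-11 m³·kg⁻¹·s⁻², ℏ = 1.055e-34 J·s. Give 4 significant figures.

One Planck volume: V_P = (ℏG/c³)^(3/2) = 4.224e-105 m³.
0.410 × 4.224e-105 m³ = 1.732e-105 m³

1.732e-105 m³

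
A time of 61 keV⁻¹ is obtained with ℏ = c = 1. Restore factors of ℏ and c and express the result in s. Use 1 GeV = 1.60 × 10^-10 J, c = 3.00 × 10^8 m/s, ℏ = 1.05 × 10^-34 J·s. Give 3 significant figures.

A time is [E]⁻¹ in ℏ=c=1; restore one factor of ℏ.
1 GeV⁻¹ → ℏ × (1 GeV in J)⁻¹ = 6.56 × 10^-25 s.
Convert the energy scale: 61 keV⁻¹ = 6.10 × 10^7 GeV⁻¹.
Result: 6.10 × 10^7 × 6.56 × 10^-25 = 4.00 × 10^-17 s.

4.00 × 10^-17 s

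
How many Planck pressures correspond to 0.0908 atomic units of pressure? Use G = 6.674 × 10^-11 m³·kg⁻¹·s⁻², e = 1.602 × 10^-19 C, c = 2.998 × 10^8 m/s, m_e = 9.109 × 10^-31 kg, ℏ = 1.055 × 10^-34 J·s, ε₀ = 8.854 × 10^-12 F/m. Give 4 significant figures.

atomic unit of pressure: P_au = E_h/a₀³ = m_e⁴e¹⁰/((4πε₀)⁵ℏ⁸) = 2.929 × 10^13 Pa
Planck pressure: p_P = c⁷/(ℏG²) = 4.632 × 10^113 Pa
0.0908 × 2.929 × 10^13 / 4.632 × 10^113 = 5.742 × 10^-102

5.742 × 10^-102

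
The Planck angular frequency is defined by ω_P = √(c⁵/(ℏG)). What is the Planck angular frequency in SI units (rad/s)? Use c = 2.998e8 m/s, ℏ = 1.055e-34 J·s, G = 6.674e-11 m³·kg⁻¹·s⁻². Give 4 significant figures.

1.855e43 rad/s

ω_P = √(c⁵/(ℏG))
  = √(3.440e86)
  = 1.855e43 rad/s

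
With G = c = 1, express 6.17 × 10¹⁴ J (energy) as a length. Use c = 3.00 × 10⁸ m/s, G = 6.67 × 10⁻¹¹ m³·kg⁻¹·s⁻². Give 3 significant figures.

Energy → length via G/c⁴.
6.17 × 10¹⁴ J × (G/c⁴) = 5.08 × 10⁻³⁰ m

5.08 × 10⁻³⁰ m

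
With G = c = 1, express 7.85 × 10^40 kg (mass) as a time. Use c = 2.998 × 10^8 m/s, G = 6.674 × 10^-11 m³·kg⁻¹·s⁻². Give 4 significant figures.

1.944 × 10^5 s

Mass → time via G/c³.
7.85 × 10^40 kg × (G/c³) = 1.944 × 10^5 s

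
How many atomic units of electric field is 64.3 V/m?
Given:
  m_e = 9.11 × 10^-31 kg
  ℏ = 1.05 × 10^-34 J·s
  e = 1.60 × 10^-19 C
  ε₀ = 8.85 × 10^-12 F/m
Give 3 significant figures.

1.24 × 10^-10

atomic unit of electric field: E_au = E_h/(e a₀) = m_e²e⁵/((4πε₀)³ℏ⁴) = 5.20 × 10^11 V/m.
64.3 / 5.20 × 10^11 = 1.24 × 10^-10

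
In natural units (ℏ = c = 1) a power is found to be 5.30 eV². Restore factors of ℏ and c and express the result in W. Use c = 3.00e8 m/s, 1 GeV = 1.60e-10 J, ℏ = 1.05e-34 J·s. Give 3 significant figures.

1.29e-3 W

Power is [E]/[T] = [E]²/ℏ.
1 GeV² → 1/ℏ × (1 GeV in J)² = 2.44e14 W.
Convert the energy scale: 5.30 eV² = 5.30e-18 GeV².
Result: 5.30e-18 × 2.44e14 = 1.29e-3 W.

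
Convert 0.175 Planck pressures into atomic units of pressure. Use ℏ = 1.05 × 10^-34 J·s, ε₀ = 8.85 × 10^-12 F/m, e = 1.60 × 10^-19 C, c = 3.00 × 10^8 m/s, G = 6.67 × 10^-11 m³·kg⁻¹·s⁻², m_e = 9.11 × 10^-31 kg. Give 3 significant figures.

Planck pressure: p_P = c⁷/(ℏG²) = 4.68 × 10^113 Pa
atomic unit of pressure: P_au = E_h/a₀³ = m_e⁴e¹⁰/((4πε₀)⁵ℏ⁸) = 3.01 × 10^13 Pa
0.175 × 4.68 × 10^113 / 3.01 × 10^13 = 2.72 × 10^99

2.72 × 10^99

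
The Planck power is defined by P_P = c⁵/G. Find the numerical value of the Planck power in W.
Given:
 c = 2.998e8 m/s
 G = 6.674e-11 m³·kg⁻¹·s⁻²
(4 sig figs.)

3.629e52 W

P_P = c⁵/G
  = 2.422e42 / 6.674e-11
  = 3.629e52 W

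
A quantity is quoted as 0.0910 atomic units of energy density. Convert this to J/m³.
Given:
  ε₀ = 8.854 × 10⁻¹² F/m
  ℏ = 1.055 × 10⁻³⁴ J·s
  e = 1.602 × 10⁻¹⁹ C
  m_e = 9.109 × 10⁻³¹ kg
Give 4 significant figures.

One atomic unit of energy density: u_au = E_h/a₀³ = m_e⁴e¹⁰/((4πε₀)⁵ℏ⁸) = 2.929 × 10¹³ J/m³.
0.0910 × 2.929 × 10¹³ J/m³ = 2.666 × 10¹² J/m³

2.666 × 10¹² J/m³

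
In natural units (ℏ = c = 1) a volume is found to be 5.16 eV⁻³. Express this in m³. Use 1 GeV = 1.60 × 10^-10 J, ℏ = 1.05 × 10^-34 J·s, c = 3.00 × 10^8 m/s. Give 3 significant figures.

3.94 × 10^-20 m³

Volume is [L]³ = [E]⁻³·(ℏc)³.
1 GeV⁻³ → (ℏc)³ × (1 GeV in J)⁻³ = 7.63 × 10^-48 m³.
Convert the energy scale: 5.16 eV⁻³ = 5.16 × 10^27 GeV⁻³.
Result: 5.16 × 10^27 × 7.63 × 10^-48 = 3.94 × 10^-20 m³.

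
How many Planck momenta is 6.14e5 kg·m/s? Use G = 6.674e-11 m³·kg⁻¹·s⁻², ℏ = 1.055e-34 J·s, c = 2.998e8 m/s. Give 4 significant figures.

9.408e4

Planck momentum: p_P = √(ℏc³/G) = 6.527 kg·m/s.
6.14e5 / 6.527 = 9.408e4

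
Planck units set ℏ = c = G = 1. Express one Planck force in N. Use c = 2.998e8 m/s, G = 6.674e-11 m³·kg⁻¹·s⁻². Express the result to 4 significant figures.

1.210e44 N

From ℏ = c = G = 1 the force scale is F_P = c⁴/G.
  = 8.078e33 / 6.674e-11
  = 1.210e44 N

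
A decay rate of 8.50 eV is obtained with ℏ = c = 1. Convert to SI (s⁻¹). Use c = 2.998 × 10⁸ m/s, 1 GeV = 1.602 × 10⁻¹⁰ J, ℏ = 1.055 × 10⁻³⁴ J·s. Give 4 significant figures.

1.291 × 10¹⁶ s⁻¹

A rate is [E]/ℏ; divide by ℏ.
1 GeV → 1/ℏ × (1 GeV in J) = 1.518 × 10²⁴ s⁻¹.
Convert the energy scale: 8.50 eV = 8.50 × 10⁻⁹ GeV.
Result: 8.50 × 10⁻⁹ × 1.518 × 10²⁴ = 1.291 × 10¹⁶ s⁻¹.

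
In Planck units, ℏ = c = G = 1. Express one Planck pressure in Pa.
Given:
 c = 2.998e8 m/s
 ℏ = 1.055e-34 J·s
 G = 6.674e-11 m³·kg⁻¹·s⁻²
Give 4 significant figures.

4.632e113 Pa

Dimensional analysis gives p_P = c⁷/(ℏG²).
  = 2.177e59 / 4.699e-55
  = 4.632e113 Pa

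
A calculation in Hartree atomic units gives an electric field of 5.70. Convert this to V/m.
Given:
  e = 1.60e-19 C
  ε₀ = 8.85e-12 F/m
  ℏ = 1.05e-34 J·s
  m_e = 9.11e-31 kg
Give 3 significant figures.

2.97e12 V/m

One atomic unit of electric field: E_au = E_h/(e a₀) = m_e²e⁵/((4πε₀)³ℏ⁴) = 5.20e11 V/m.
5.70 × 5.20e11 V/m = 2.97e12 V/m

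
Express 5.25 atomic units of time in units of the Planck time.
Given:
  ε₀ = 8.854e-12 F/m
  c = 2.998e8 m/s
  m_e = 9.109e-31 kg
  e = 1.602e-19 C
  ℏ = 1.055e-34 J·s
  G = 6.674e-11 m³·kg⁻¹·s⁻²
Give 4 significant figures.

2.359e27

atomic unit of time: τ_au = (4πε₀)²ℏ³/(m_e e⁴) = 2.423e-17 s
Planck time: t_P = √(ℏG/c⁵) = 5.392e-44 s
5.25 × 2.423e-17 / 5.392e-44 = 2.359e27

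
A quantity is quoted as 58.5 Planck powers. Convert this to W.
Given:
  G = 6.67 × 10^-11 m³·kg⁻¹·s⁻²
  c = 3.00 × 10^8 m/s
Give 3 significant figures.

2.13 × 10^54 W

One Planck power: P_P = c⁵/G = 3.64 × 10^52 W.
58.5 × 3.64 × 10^52 W = 2.13 × 10^54 W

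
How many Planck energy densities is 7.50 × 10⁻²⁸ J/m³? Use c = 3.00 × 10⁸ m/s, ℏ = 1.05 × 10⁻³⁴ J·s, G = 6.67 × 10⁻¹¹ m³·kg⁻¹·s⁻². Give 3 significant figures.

Planck energy density: u_P = c⁷/(ℏG²) = 4.68 × 10¹¹³ J/m³.
7.50 × 10⁻²⁸ / 4.68 × 10¹¹³ = 1.60 × 10⁻¹⁴¹

1.60 × 10⁻¹⁴¹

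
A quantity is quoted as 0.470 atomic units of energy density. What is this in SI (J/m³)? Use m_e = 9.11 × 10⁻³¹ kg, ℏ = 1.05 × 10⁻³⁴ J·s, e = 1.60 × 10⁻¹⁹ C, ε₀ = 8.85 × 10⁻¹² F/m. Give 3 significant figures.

One atomic unit of energy density: u_au = E_h/a₀³ = m_e⁴e¹⁰/((4πε₀)⁵ℏ⁸) = 3.01 × 10¹³ J/m³.
0.470 × 3.01 × 10¹³ J/m³ = 1.42 × 10¹³ J/m³

1.42 × 10¹³ J/m³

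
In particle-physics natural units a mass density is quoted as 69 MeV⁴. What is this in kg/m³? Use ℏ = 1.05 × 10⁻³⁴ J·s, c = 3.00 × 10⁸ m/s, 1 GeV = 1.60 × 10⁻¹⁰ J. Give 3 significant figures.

Mass density is [E]/(c²[L]³) = [E]⁴/(ℏ³c⁵).
1 GeV⁴ → 1/(ℏ³c⁵) × (1 GeV in J)⁴ = 2.33 × 10²⁰ kg/m³.
Convert the energy scale: 69 MeV⁴ = 6.90 × 10⁻¹¹ GeV⁴.
Result: 6.90 × 10⁻¹¹ × 2.33 × 10²⁰ = 1.61 × 10¹⁰ kg/m³.

1.61 × 10¹⁰ kg/m³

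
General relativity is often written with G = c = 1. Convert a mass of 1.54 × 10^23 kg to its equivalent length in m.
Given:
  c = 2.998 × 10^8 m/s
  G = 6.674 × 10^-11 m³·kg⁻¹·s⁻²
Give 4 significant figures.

1.144 × 10^-4 m

In G = c = 1 units mass has dimensions of length; the conversion factor is G/c².
1.54 × 10^23 kg × (G/c²) = 1.144 × 10^-4 m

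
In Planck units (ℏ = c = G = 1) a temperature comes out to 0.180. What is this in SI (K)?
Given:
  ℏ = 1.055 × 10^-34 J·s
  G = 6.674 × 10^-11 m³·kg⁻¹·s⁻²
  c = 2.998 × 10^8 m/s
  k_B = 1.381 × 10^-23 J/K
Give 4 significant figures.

2.550 × 10^31 K

One Planck temperature: T_P = √(ℏc⁵/G) / k_B = 1.417 × 10^32 K.
0.180 × 1.417 × 10^32 K = 2.550 × 10^31 K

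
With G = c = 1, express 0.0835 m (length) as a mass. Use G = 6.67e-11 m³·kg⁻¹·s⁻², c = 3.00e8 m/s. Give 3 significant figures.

1.13e26 kg

Length → mass via c²/G.
0.0835 m × (c²/G) = 1.13e26 kg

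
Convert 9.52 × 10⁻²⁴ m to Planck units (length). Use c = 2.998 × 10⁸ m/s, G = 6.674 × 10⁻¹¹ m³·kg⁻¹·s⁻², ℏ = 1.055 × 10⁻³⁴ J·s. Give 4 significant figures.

Planck length: ℓ_P = √(ℏG/c³) = 1.616 × 10⁻³⁵ m.
9.52 × 10⁻²⁴ / 1.616 × 10⁻³⁵ = 5.889 × 10¹¹

5.889 × 10¹¹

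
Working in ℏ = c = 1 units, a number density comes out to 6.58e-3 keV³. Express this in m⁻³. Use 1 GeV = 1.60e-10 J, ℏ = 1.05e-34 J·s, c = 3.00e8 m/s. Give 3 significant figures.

8.62e26 m⁻³

Number density is [L]⁻³ = [E]³/(ℏc)³.
1 GeV³ → 1/(ℏc)³ × (1 GeV in J)³ = 1.31e47 m⁻³.
Convert the energy scale: 6.58e-3 keV³ = 6.58e-21 GeV³.
Result: 6.58e-21 × 1.31e47 = 8.62e26 m⁻³.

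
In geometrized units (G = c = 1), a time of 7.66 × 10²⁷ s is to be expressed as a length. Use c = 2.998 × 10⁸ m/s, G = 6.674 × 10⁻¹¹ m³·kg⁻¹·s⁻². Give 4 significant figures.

Time → length via c.
7.66 × 10²⁷ s × (c) = 2.296 × 10³⁶ m

2.296 × 10³⁶ m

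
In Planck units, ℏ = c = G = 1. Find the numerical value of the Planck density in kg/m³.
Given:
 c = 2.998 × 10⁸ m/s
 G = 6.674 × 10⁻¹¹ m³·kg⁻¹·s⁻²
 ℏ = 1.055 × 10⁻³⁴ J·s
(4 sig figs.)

From ℏ = c = G = 1 the density scale is ρ_P = c⁵/(ℏG²).
  = 2.422 × 10⁴² / 4.699 × 10⁻⁵⁵
  = 5.154 × 10⁹⁶ kg/m³

5.154 × 10⁹⁶ kg/m³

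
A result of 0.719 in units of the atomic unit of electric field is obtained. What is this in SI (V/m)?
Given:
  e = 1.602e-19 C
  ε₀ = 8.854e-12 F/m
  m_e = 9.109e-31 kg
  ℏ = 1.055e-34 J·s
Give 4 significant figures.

3.689e11 V/m

One atomic unit of electric field: E_au = E_h/(e a₀) = m_e²e⁵/((4πε₀)³ℏ⁴) = 5.131e11 V/m.
0.719 × 5.131e11 V/m = 3.689e11 V/m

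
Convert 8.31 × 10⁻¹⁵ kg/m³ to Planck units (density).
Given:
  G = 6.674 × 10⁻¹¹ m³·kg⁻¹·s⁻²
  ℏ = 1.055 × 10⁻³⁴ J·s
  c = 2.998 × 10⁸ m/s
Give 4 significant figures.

1.612 × 10⁻¹¹¹

Planck density: ρ_P = c⁵/(ℏG²) = 5.154 × 10⁹⁶ kg/m³.
8.31 × 10⁻¹⁵ / 5.154 × 10⁹⁶ = 1.612 × 10⁻¹¹¹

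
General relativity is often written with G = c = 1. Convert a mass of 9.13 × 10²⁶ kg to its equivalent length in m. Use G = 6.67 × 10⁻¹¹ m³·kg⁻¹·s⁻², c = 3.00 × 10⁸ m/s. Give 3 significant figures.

In G = c = 1 units mass has dimensions of length; the conversion factor is G/c².
9.13 × 10²⁶ kg × (G/c²) = 0.677 m

0.677 m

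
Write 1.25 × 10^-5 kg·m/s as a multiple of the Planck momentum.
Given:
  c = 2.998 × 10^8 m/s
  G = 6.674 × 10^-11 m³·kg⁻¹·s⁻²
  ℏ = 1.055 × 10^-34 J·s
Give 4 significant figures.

Planck momentum: p_P = √(ℏc³/G) = 6.527 kg·m/s.
1.25 × 10^-5 / 6.527 = 1.915 × 10^-6

1.915 × 10^-6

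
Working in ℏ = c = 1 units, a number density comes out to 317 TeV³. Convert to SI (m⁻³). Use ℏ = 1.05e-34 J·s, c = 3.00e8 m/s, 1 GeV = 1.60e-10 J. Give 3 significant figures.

4.15e58 m⁻³

Number density is [L]⁻³ = [E]³/(ℏc)³.
1 GeV³ → 1/(ℏc)³ × (1 GeV in J)³ = 1.31e47 m⁻³.
Convert the energy scale: 317 TeV³ = 3.17e11 GeV³.
Result: 3.17e11 × 1.31e47 = 4.15e58 m⁻³.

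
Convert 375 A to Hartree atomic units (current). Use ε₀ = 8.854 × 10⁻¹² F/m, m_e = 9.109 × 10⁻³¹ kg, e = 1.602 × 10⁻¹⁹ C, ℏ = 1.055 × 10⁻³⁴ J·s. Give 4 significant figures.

5.672 × 10⁴

atomic unit of electric current: I_au = e E_h/ℏ = m_e e⁵/((4πε₀)²ℏ³) = 6.612 × 10⁻³ A.
375 / 6.612 × 10⁻³ = 5.672 × 10⁴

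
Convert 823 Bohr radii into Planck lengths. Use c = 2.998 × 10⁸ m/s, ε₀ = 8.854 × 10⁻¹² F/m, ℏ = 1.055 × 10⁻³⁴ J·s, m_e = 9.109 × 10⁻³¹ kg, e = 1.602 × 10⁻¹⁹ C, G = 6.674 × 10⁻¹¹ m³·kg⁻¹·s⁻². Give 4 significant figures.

2.697 × 10²⁷

Bohr radius: a₀ = 4πε₀ℏ²/(m_e e²) = 5.297 × 10⁻¹¹ m
Planck length: ℓ_P = √(ℏG/c³) = 1.616 × 10⁻³⁵ m
823 × 5.297 × 10⁻¹¹ / 1.616 × 10⁻³⁵ = 2.697 × 10²⁷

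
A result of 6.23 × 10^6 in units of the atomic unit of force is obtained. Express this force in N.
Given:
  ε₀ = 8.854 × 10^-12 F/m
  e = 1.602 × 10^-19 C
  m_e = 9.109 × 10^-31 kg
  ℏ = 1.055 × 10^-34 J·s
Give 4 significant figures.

One atomic unit of force: F_au = E_h/a₀ = m_e²e⁶/((4πε₀)³ℏ⁴) = 8.220 × 10^-8 N.
6.23 × 10^6 × 8.220 × 10^-8 N = 0.5121 N

0.5121 N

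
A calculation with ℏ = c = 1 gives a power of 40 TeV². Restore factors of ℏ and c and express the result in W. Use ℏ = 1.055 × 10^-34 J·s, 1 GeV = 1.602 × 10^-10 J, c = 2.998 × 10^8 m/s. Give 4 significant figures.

Power is [E]/[T] = [E]²/ℏ.
1 GeV² → 1/ℏ × (1 GeV in J)² = 2.433 × 10^14 W.
Convert the energy scale: 40 TeV² = 4.00 × 10^7 GeV².
Result: 4.00 × 10^7 × 2.433 × 10^14 = 9.730 × 10^21 W.

9.730 × 10^21 W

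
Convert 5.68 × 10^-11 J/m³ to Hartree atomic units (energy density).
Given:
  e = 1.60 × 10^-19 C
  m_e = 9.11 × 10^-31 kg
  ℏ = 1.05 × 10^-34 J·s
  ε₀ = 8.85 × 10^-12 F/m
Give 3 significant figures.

1.89 × 10^-24

atomic unit of energy density: u_au = E_h/a₀³ = m_e⁴e¹⁰/((4πε₀)⁵ℏ⁸) = 3.01 × 10^13 J/m³.
5.68 × 10^-11 / 3.01 × 10^13 = 1.89 × 10^-24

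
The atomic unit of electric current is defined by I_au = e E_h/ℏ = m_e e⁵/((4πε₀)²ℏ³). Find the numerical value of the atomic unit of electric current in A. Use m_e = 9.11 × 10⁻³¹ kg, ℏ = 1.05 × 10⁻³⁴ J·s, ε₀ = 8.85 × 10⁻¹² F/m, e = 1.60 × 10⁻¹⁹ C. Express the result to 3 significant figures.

I_au = e E_h/ℏ = m_e e⁵/((4πε₀)²ℏ³)
E_h = 4.38 × 10⁻¹⁸ J
e·E_h/ℏ = 6.67 × 10⁻³ A

6.67 × 10⁻³ A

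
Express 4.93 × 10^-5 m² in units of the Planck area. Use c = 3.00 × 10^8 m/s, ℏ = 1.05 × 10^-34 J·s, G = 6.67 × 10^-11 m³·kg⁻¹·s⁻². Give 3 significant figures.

1.90 × 10^65

Planck area: A_P = ℏG/c³ = 2.59 × 10^-70 m².
4.93 × 10^-5 / 2.59 × 10^-70 = 1.90 × 10^65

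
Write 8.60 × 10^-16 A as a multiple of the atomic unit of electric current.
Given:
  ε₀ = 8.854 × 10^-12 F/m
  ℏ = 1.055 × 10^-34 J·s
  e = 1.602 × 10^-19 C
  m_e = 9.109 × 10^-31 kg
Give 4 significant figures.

1.301 × 10^-13

atomic unit of electric current: I_au = e E_h/ℏ = m_e e⁵/((4πε₀)²ℏ³) = 6.612 × 10^-3 A.
8.60 × 10^-16 / 6.612 × 10^-3 = 1.301 × 10^-13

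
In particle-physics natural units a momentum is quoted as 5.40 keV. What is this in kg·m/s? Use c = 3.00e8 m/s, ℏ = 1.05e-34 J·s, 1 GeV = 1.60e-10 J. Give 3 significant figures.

2.88e-24 kg·m/s

Momentum is [E]/c; divide by c.
1 GeV → 1/c × (1 GeV in J) = 5.33e-19 kg·m/s.
Convert the energy scale: 5.40 keV = 5.40e-6 GeV.
Result: 5.40e-6 × 5.33e-19 = 2.88e-24 kg·m/s.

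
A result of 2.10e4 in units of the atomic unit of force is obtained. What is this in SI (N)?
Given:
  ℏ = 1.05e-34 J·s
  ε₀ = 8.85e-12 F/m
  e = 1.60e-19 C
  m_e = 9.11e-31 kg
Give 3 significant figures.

One atomic unit of force: F_au = E_h/a₀ = m_e²e⁶/((4πε₀)³ℏ⁴) = 8.33e-8 N.
2.10e4 × 8.33e-8 N = 1.75e-3 N

1.75e-3 N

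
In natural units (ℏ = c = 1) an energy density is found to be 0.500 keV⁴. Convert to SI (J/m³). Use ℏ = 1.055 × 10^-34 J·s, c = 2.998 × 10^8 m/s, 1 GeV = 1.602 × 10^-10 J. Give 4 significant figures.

[E]/[L]³ = [E]⁴/(ℏc)³; restore (ℏc)⁻³.
1 GeV⁴ → 1/(ℏc)³ × (1 GeV in J)⁴ = 2.082 × 10^37 J/m³.
Convert the energy scale: 0.500 keV⁴ = 5.00 × 10^-25 GeV⁴.
Result: 5.00 × 10^-25 × 2.082 × 10^37 = 1.041 × 10^13 J/m³.

1.041 × 10^13 J/m³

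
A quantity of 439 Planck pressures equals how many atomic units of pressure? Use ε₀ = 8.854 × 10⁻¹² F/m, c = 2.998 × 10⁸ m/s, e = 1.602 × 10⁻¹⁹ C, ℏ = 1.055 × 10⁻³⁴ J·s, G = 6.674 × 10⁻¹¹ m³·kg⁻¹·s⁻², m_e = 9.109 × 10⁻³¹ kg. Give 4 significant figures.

6.943 × 10¹⁰²

Planck pressure: p_P = c⁷/(ℏG²) = 4.632 × 10¹¹³ Pa
atomic unit of pressure: P_au = E_h/a₀³ = m_e⁴e¹⁰/((4πε₀)⁵ℏ⁸) = 2.929 × 10¹³ Pa
439 × 4.632 × 10¹¹³ / 2.929 × 10¹³ = 6.943 × 10¹⁰²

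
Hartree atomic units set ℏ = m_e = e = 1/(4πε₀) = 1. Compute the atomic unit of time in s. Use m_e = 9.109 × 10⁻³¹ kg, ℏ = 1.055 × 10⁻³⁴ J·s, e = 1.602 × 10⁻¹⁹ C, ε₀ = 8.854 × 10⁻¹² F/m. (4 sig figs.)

Dimensional analysis gives τ_au = (4πε₀)²ℏ³/(m_e e⁴).
E_h = 4.354 × 10⁻¹⁸ J
ℏ/E_h = 2.423 × 10⁻¹⁷ s

2.423 × 10⁻¹⁷ s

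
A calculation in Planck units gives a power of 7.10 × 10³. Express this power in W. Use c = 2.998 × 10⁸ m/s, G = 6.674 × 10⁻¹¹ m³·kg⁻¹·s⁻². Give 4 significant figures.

One Planck power: P_P = c⁵/G = 3.629 × 10⁵² W.
7.10 × 10³ × 3.629 × 10⁵² W = 2.577 × 10⁵⁶ W

2.577 × 10⁵⁶ W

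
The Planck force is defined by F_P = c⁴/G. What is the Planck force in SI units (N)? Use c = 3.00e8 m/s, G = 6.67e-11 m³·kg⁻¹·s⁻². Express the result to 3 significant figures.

F_P = c⁴/G
  = 8.10e33 / 6.67e-11
  = 1.21e44 N

1.21e44 N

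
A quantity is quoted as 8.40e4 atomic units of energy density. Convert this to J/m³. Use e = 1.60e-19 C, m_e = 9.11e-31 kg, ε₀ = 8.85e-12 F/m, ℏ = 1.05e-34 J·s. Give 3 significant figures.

2.53e18 J/m³

One atomic unit of energy density: u_au = E_h/a₀³ = m_e⁴e¹⁰/((4πε₀)⁵ℏ⁸) = 3.01e13 J/m³.
8.40e4 × 3.01e13 J/m³ = 2.53e18 J/m³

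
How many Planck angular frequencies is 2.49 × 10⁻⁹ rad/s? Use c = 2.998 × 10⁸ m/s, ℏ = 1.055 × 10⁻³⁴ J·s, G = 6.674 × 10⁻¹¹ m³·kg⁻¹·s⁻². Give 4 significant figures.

Planck angular frequency: ω_P = √(c⁵/(ℏG)) = 1.855 × 10⁴³ rad/s.
2.49 × 10⁻⁹ / 1.855 × 10⁴³ = 1.343 × 10⁻⁵²

1.343 × 10⁻⁵²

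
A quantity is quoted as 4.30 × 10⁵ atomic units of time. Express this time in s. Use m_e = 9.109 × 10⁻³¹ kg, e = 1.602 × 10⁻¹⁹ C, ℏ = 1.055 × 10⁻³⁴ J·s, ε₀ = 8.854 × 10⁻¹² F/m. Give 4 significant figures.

One atomic unit of time: τ_au = (4πε₀)²ℏ³/(m_e e⁴) = 2.423 × 10⁻¹⁷ s.
4.30 × 10⁵ × 2.423 × 10⁻¹⁷ s = 1.042 × 10⁻¹¹ s

1.042 × 10⁻¹¹ s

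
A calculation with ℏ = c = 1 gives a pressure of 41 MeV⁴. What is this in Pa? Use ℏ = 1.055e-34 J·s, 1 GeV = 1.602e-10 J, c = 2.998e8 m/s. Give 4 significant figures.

Pressure is [E]/[L]³ = [E]⁴/(ℏc)³.
1 GeV⁴ → 1/(ℏc)³ × (1 GeV in J)⁴ = 2.082e37 Pa.
Convert the energy scale: 41 MeV⁴ = 4.10e-11 GeV⁴.
Result: 4.10e-11 × 2.082e37 = 8.535e26 Pa.

8.535e26 Pa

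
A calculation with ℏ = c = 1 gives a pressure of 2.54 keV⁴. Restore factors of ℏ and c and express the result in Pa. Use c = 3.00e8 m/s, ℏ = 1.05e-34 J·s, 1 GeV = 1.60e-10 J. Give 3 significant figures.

Pressure is [E]/[L]³ = [E]⁴/(ℏc)³.
1 GeV⁴ → 1/(ℏc)³ × (1 GeV in J)⁴ = 2.10e37 Pa.
Convert the energy scale: 2.54 keV⁴ = 2.54e-24 GeV⁴.
Result: 2.54e-24 × 2.10e37 = 5.33e13 Pa.

5.33e13 Pa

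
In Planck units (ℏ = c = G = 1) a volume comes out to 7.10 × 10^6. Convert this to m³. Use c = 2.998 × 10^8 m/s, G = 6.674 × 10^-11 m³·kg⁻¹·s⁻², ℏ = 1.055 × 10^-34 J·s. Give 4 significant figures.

2.999 × 10^-98 m³

One Planck volume: V_P = (ℏG/c³)^(3/2) = 4.224 × 10^-105 m³.
7.10 × 10^6 × 4.224 × 10^-105 m³ = 2.999 × 10^-98 m³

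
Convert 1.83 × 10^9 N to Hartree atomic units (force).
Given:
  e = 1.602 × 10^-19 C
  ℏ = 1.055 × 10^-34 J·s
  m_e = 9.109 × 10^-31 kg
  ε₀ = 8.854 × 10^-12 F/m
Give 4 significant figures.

atomic unit of force: F_au = E_h/a₀ = m_e²e⁶/((4πε₀)³ℏ⁴) = 8.220 × 10^-8 N.
1.83 × 10^9 / 8.220 × 10^-8 = 2.226 × 10^16

2.226 × 10^16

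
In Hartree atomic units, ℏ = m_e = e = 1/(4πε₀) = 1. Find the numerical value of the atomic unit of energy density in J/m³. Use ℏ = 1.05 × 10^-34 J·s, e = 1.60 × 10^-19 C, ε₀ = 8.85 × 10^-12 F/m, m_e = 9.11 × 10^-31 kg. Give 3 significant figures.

Dimensional analysis gives u_au = E_h/a₀³ = m_e⁴e¹⁰/((4πε₀)⁵ℏ⁸).
E_h = 4.38 × 10^-18 J
a₀ = 5.26 × 10^-11 m
E_h/a₀³ = 3.01 × 10^13 J/m³

3.01 × 10^13 J/m³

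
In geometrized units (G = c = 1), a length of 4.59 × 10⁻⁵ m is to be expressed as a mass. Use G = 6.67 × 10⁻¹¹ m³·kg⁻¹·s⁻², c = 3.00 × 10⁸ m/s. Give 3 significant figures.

Length → mass via c²/G.
4.59 × 10⁻⁵ m × (c²/G) = 6.19 × 10²² kg

6.19 × 10²² kg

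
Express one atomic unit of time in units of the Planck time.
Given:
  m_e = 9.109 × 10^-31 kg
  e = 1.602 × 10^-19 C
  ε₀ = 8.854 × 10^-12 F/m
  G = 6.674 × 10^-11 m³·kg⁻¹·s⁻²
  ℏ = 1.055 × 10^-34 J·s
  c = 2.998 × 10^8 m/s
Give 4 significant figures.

4.494 × 10^26

atomic unit of time: τ_au = (4πε₀)²ℏ³/(m_e e⁴) = 2.423 × 10^-17 s
Planck time: t_P = √(ℏG/c⁵) = 5.392 × 10^-44 s
ratio = 2.423 × 10^-17 / 5.392 × 10^-44 = 4.494 × 10^26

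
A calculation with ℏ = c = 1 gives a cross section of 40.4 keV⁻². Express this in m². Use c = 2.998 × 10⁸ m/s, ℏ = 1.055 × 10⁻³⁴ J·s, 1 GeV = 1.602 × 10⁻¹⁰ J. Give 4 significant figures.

1.575 × 10⁻¹⁸ m²

Area is [L]² = [E]⁻²·(ℏc)²; restore (ℏc)².
1 GeV⁻² → (ℏc)² × (1 GeV in J)⁻² = 3.898 × 10⁻³² m².
Convert the energy scale: 40.4 keV⁻² = 4.04 × 10¹³ GeV⁻².
Result: 4.04 × 10¹³ × 3.898 × 10⁻³² = 1.575 × 10⁻¹⁸ m².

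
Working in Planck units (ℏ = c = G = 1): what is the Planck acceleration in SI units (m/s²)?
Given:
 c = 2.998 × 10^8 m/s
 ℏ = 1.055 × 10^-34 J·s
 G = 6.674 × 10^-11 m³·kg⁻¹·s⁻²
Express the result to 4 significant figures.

Dimensional analysis gives a_P = √(c⁷/(ℏG)).
  = √(3.092 × 10^103)
  = 5.560 × 10^51 m/s²

5.560 × 10^51 m/s²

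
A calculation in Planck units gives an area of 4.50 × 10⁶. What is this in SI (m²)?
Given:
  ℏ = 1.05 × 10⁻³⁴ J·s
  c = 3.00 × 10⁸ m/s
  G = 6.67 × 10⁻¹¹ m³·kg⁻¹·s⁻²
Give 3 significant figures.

One Planck area: A_P = ℏG/c³ = 2.59 × 10⁻⁷⁰ m².
4.50 × 10⁶ × 2.59 × 10⁻⁷⁰ m² = 1.17 × 10⁻⁶³ m²

1.17 × 10⁻⁶³ m²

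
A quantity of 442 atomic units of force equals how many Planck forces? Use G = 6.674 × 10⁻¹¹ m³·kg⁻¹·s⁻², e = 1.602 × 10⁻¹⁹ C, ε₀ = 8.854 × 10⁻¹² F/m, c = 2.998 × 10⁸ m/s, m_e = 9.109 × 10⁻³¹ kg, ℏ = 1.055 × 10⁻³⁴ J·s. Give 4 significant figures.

3.002 × 10⁻⁴⁹

atomic unit of force: F_au = E_h/a₀ = m_e²e⁶/((4πε₀)³ℏ⁴) = 8.220 × 10⁻⁸ N
Planck force: F_P = c⁴/G = 1.210 × 10⁴⁴ N
442 × 8.220 × 10⁻⁸ / 1.210 × 10⁴⁴ = 3.002 × 10⁻⁴⁹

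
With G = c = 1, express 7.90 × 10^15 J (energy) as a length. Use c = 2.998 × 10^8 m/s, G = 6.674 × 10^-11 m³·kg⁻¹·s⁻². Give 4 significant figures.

6.527 × 10^-29 m

Energy → length via G/c⁴.
7.90 × 10^15 J × (G/c⁴) = 6.527 × 10^-29 m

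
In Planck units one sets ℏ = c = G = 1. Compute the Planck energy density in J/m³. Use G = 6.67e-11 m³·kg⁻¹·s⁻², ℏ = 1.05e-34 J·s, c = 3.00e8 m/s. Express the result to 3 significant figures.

u_P = c⁷/(ℏG²)
  = 2.19e59 / 4.67e-55
  = 4.68e113 J/m³

4.68e113 J/m³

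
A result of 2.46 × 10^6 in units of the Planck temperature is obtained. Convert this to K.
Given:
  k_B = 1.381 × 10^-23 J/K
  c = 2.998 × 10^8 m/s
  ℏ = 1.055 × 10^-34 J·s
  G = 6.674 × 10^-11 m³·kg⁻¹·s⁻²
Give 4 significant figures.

3.485 × 10^38 K

One Planck temperature: T_P = √(ℏc⁵/G) / k_B = 1.417 × 10^32 K.
2.46 × 10^6 × 1.417 × 10^32 K = 3.485 × 10^38 K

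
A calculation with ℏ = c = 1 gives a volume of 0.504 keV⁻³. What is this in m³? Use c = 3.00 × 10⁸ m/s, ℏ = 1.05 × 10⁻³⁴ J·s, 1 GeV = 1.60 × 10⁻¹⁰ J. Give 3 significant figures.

Volume is [L]³ = [E]⁻³·(ℏc)³.
1 GeV⁻³ → (ℏc)³ × (1 GeV in J)⁻³ = 7.63 × 10⁻⁴⁸ m³.
Convert the energy scale: 0.504 keV⁻³ = 5.04 × 10¹⁷ GeV⁻³.
Result: 5.04 × 10¹⁷ × 7.63 × 10⁻⁴⁸ = 3.85 × 10⁻³⁰ m³.

3.85 × 10⁻³⁰ m³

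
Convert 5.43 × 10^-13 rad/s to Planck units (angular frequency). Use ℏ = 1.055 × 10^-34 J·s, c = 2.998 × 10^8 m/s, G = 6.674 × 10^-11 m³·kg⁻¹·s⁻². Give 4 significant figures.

2.928 × 10^-56

Planck angular frequency: ω_P = √(c⁵/(ℏG)) = 1.855 × 10^43 rad/s.
5.43 × 10^-13 / 1.855 × 10^43 = 2.928 × 10^-56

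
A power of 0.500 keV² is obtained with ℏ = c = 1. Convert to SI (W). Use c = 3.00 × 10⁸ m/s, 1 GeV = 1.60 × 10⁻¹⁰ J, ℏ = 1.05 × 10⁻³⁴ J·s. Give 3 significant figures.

122 W

Power is [E]/[T] = [E]²/ℏ.
1 GeV² → 1/ℏ × (1 GeV in J)² = 2.44 × 10¹⁴ W.
Convert the energy scale: 0.500 keV² = 5.00 × 10⁻¹³ GeV².
Result: 5.00 × 10⁻¹³ × 2.44 × 10¹⁴ = 122 W.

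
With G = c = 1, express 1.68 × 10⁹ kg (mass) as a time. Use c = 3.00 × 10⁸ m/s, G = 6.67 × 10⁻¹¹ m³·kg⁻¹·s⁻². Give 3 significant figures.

Mass → time via G/c³.
1.68 × 10⁹ kg × (G/c³) = 4.15 × 10⁻²⁷ s

4.15 × 10⁻²⁷ s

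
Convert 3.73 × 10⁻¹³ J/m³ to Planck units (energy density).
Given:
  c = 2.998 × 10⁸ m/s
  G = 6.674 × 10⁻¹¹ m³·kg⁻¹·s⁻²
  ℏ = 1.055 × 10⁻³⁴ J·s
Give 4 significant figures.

8.052 × 10⁻¹²⁷

Planck energy density: u_P = c⁷/(ℏG²) = 4.632 × 10¹¹³ J/m³.
3.73 × 10⁻¹³ / 4.632 × 10¹¹³ = 8.052 × 10⁻¹²⁷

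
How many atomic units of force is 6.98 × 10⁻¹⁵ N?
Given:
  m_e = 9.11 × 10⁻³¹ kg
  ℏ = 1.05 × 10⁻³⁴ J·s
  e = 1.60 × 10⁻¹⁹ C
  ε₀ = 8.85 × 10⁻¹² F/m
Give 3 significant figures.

atomic unit of force: F_au = E_h/a₀ = m_e²e⁶/((4πε₀)³ℏ⁴) = 8.33 × 10⁻⁸ N.
6.98 × 10⁻¹⁵ / 8.33 × 10⁻⁸ = 8.38 × 10⁻⁸

8.38 × 10⁻⁸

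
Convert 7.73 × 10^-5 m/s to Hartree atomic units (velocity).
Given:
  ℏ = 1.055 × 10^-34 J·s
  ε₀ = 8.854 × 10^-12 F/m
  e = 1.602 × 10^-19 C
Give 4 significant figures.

3.536 × 10^-11

atomic unit of velocity: v_au = e²/(4πε₀ℏ) = 2.186 × 10^6 m/s.
7.73 × 10^-5 / 2.186 × 10^6 = 3.536 × 10^-11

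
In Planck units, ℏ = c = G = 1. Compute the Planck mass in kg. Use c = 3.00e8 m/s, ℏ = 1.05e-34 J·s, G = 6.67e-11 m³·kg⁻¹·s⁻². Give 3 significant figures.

2.17e-8 kg

From ℏ = c = G = 1 the mass scale is m_P = √(ℏc/G).
  = √(4.72e-16)
  = 2.17e-8 kg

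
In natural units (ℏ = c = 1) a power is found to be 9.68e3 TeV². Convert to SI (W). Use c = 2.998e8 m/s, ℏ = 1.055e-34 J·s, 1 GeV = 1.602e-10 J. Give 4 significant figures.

2.355e24 W

Power is [E]/[T] = [E]²/ℏ.
1 GeV² → 1/ℏ × (1 GeV in J)² = 2.433e14 W.
Convert the energy scale: 9.68e3 TeV² = 9.68e9 GeV².
Result: 9.68e9 × 2.433e14 = 2.355e24 W.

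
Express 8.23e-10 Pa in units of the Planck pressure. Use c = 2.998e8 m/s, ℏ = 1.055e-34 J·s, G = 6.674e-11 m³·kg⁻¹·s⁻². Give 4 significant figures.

Planck pressure: p_P = c⁷/(ℏG²) = 4.632e113 Pa.
8.23e-10 / 4.632e113 = 1.777e-123

1.777e-123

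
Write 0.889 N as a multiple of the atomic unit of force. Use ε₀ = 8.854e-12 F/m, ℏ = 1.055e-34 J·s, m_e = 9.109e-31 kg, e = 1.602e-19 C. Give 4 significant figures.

1.082e7

atomic unit of force: F_au = E_h/a₀ = m_e²e⁶/((4πε₀)³ℏ⁴) = 8.220e-8 N.
0.889 / 8.220e-8 = 1.082e7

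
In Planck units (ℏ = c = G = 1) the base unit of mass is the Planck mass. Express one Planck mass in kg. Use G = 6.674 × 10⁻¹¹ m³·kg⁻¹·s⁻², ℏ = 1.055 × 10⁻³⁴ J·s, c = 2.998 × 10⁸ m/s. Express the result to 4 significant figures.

2.177 × 10⁻⁸ kg

m_P = √(ℏc/G)
  = √(4.739 × 10⁻¹⁶)
  = 2.177 × 10⁻⁸ kg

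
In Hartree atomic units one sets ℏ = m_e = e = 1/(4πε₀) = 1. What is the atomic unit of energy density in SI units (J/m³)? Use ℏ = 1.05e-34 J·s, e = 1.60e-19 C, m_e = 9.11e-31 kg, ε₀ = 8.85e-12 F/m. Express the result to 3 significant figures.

3.01e13 J/m³

u_au = E_h/a₀³ = m_e⁴e¹⁰/((4πε₀)⁵ℏ⁸)
E_h = 4.38e-18 J
a₀ = 5.26e-11 m
E_h/a₀³ = 3.01e13 J/m³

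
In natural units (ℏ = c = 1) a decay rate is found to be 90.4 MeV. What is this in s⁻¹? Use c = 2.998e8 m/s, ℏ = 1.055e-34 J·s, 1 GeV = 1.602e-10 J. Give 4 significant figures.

1.373e23 s⁻¹

A rate is [E]/ℏ; divide by ℏ.
1 GeV → 1/ℏ × (1 GeV in J) = 1.518e24 s⁻¹.
Convert the energy scale: 90.4 MeV = 0.0904 GeV.
Result: 0.0904 × 1.518e24 = 1.373e23 s⁻¹.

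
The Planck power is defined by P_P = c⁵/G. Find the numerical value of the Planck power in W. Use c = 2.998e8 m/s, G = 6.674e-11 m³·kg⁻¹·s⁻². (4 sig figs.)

3.629e52 W

P_P = c⁵/G
  = 2.422e42 / 6.674e-11
  = 3.629e52 W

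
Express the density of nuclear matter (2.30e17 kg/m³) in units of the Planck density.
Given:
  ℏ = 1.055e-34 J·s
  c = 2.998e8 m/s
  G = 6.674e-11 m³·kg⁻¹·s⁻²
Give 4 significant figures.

4.463e-80

Planck density: ρ_P = c⁵/(ℏG²) = 5.154e96 kg/m³.
2.30e17 / 5.154e96 = 4.463e-80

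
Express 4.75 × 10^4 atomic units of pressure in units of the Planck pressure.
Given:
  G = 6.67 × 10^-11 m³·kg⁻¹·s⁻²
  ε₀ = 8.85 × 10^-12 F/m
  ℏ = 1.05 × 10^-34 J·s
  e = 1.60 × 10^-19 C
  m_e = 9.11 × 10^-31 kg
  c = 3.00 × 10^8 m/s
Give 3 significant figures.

atomic unit of pressure: P_au = E_h/a₀³ = m_e⁴e¹⁰/((4πε₀)⁵ℏ⁸) = 3.01 × 10^13 Pa
Planck pressure: p_P = c⁷/(ℏG²) = 4.68 × 10^113 Pa
4.75 × 10^4 × 3.01 × 10^13 / 4.68 × 10^113 = 3.06 × 10^-96

3.06 × 10^-96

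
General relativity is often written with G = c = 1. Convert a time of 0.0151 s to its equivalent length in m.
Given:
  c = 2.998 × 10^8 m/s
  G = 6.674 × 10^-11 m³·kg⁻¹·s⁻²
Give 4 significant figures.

4.527 × 10^6 m

Time → length via c.
0.0151 s × (c) = 4.527 × 10^6 m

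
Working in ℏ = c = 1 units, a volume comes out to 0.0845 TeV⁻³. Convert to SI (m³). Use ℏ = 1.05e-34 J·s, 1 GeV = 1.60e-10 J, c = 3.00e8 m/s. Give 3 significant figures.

Volume is [L]³ = [E]⁻³·(ℏc)³.
1 GeV⁻³ → (ℏc)³ × (1 GeV in J)⁻³ = 7.63e-48 m³.
Convert the energy scale: 0.0845 TeV⁻³ = 8.45e-11 GeV⁻³.
Result: 8.45e-11 × 7.63e-48 = 6.45e-58 m³.

6.45e-58 m³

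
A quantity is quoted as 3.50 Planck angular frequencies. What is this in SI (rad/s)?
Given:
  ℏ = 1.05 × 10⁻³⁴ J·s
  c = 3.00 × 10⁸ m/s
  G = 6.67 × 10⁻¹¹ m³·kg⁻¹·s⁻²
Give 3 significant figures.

6.52 × 10⁴³ rad/s

One Planck angular frequency: ω_P = √(c⁵/(ℏG)) = 1.86 × 10⁴³ rad/s.
3.50 × 1.86 × 10⁴³ rad/s = 6.52 × 10⁴³ rad/s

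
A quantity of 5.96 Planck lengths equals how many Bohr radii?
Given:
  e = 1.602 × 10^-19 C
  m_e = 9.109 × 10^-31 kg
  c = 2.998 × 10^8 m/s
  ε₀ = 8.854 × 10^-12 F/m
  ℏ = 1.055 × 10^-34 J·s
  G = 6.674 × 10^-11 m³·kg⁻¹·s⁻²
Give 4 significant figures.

Planck length: ℓ_P = √(ℏG/c³) = 1.616 × 10^-35 m
Bohr radius: a₀ = 4πε₀ℏ²/(m_e e²) = 5.297 × 10^-11 m
5.96 × 1.616 × 10^-35 / 5.297 × 10^-11 = 1.819 × 10^-24

1.819 × 10^-24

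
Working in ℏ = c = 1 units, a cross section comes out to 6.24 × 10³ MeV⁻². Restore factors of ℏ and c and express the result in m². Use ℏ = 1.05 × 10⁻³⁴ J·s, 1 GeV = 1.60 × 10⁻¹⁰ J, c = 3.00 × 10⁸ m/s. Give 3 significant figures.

2.42 × 10⁻²² m²

Area is [L]² = [E]⁻²·(ℏc)²; restore (ℏc)².
1 GeV⁻² → (ℏc)² × (1 GeV in J)⁻² = 3.88 × 10⁻³² m².
Convert the energy scale: 6.24 × 10³ MeV⁻² = 6.24 × 10⁹ GeV⁻².
Result: 6.24 × 10⁹ × 3.88 × 10⁻³² = 2.42 × 10⁻²² m².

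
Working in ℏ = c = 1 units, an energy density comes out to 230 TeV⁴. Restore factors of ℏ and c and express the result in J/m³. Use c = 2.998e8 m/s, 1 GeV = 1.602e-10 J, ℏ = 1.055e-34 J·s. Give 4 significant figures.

[E]/[L]³ = [E]⁴/(ℏc)³; restore (ℏc)⁻³.
1 GeV⁴ → 1/(ℏc)³ × (1 GeV in J)⁴ = 2.082e37 J/m³.
Convert the energy scale: 230 TeV⁴ = 2.30e14 GeV⁴.
Result: 2.30e14 × 2.082e37 = 4.788e51 J/m³.

4.788e51 J/m³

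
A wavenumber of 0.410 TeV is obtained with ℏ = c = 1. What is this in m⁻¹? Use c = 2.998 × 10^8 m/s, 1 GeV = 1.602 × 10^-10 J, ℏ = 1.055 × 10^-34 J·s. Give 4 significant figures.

Inverse length is [E]/(ℏc).
1 GeV → 1/(ℏc) × (1 GeV in J) = 5.065 × 10^15 m⁻¹.
Convert the energy scale: 0.410 TeV = 410 GeV.
Result: 410 × 5.065 × 10^15 = 2.077 × 10^18 m⁻¹.

2.077 × 10^18 m⁻¹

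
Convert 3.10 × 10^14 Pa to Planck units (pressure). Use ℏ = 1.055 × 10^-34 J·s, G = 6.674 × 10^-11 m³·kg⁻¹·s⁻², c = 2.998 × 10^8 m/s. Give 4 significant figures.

Planck pressure: p_P = c⁷/(ℏG²) = 4.632 × 10^113 Pa.
3.10 × 10^14 / 4.632 × 10^113 = 6.692 × 10^-100

6.692 × 10^-100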